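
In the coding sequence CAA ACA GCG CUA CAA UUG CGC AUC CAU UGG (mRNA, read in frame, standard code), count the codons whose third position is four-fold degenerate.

4

Codon 1 CAA (Gln): third position 2-fold.
Codon 2 ACA (Thr): third position 4-fold.
Codon 3 GCG (Ala): third position 4-fold.
Codon 4 CUA (Leu): third position 4-fold.
Codon 5 CAA (Gln): third position 2-fold.
Codon 6 UUG (Leu): third position 2-fold.
Codon 7 CGC (Arg): third position 4-fold.
Codon 8 AUC (Ile): third position 3-fold.
Codon 9 CAU (His): third position 2-fold.
Codon 10 UGG (Trp): third position 1-fold.
Four-fold degenerate third positions: 4.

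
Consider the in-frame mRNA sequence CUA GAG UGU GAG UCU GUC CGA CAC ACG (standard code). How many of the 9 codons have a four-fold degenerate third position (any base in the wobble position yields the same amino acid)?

5

Codon 1 CUA (Leu): third position 4-fold.
Codon 2 GAG (Glu): third position 2-fold.
Codon 3 UGU (Cys): third position 2-fold.
Codon 4 GAG (Glu): third position 2-fold.
Codon 5 UCU (Ser): third position 4-fold.
Codon 6 GUC (Val): third position 4-fold.
Codon 7 CGA (Arg): third position 4-fold.
Codon 8 CAC (His): third position 2-fold.
Codon 9 ACG (Thr): third position 4-fold.
Four-fold degenerate third positions: 5.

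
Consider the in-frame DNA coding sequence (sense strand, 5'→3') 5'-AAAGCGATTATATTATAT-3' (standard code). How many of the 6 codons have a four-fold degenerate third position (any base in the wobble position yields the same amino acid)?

1

Codon 1 AAA (Lys): third position 2-fold.
Codon 2 GCG (Ala): third position 4-fold.
Codon 3 ATT (Ile): third position 3-fold.
Codon 4 ATA (Ile): third position 3-fold.
Codon 5 TTA (Leu): third position 2-fold.
Codon 6 TAT (Tyr): third position 2-fold.
Four-fold degenerate third positions: 1.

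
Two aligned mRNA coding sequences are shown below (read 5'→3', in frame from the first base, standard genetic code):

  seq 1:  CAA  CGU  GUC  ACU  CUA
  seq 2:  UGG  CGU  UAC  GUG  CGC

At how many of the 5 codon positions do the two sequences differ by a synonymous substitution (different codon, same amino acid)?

0

Codon 1: CAA Gln / UGG Trp — nonsynonymous.
Codon 2: CGU Arg / CGU Arg — identical.
Codon 3: GUC Val / UAC Tyr — nonsynonymous.
Codon 4: ACU Thr / GUG Val — nonsynonymous.
Codon 5: CUA Leu / CGC Arg — nonsynonymous.
Synonymous differences: 0.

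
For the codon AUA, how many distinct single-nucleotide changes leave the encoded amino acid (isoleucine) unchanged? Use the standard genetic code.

2

Position 1: none → 0 synonymous.
Position 2: none → 0 synonymous.
Position 3: AUU, AUC → 2 synonymous.
Total: 0 + 0 + 2 = 2.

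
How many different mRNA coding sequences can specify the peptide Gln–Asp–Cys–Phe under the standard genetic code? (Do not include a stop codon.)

Gln: 2 codons.
Asp: 2 codons.
Cys: 2 codons.
Phe: 2 codons.
2 × 2 × 2 × 2 = 16.

16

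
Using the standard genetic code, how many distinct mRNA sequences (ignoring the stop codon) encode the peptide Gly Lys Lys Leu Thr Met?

Gly: 4 codons.
Lys: 2 codons.
Lys: 2 codons.
Leu: 6 codons.
Thr: 4 codons.
Met: 1 codon.
4 × 2 × 2 × 6 × 4 × 1 = 384.

384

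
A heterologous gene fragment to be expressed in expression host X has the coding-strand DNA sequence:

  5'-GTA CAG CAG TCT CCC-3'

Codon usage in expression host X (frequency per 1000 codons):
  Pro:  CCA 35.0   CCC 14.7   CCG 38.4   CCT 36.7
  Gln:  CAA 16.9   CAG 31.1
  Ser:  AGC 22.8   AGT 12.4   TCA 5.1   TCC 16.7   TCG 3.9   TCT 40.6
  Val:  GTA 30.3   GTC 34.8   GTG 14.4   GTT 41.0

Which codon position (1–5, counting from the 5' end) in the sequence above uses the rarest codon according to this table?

5

Codon 1 GTA (Val): 30.3 per 1000.
Codon 2 CAG (Gln): 31.1 per 1000.
Codon 3 CAG (Gln): 31.1 per 1000.
Codon 4 TCT (Ser): 40.6 per 1000.
Codon 5 CCC (Pro): 14.7 per 1000.
Lowest frequency is 14.7 at codon 5.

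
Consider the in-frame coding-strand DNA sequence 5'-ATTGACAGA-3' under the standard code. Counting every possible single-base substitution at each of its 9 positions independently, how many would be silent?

5

Codon 1 (ATT, Ile): 2 synonymous substitutions.
Codon 2 (GAC, Asp): 1 synonymous substitution.
Codon 3 (AGA, Arg): 2 synonymous substitutions.
Total: 2 + 1 + 2 = 5.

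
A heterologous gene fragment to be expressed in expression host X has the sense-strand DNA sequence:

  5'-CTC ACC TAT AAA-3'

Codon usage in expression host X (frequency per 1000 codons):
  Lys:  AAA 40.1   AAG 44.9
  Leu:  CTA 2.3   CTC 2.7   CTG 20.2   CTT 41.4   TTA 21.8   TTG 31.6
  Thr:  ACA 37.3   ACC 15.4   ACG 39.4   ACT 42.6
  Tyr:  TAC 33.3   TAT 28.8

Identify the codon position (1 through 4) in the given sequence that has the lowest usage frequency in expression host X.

1

Codon 1 CTC (Leu): 2.7 per 1000.
Codon 2 ACC (Thr): 15.4 per 1000.
Codon 3 TAT (Tyr): 28.8 per 1000.
Codon 4 AAA (Lys): 40.1 per 1000.
Lowest frequency is 2.7 at codon 1.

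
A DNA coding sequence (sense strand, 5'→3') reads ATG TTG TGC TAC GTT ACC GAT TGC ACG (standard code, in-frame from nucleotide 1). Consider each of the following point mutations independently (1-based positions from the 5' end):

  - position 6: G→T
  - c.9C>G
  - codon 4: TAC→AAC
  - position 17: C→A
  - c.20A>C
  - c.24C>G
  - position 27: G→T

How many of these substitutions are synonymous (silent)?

Codon 2: TTG (Leu) → TTT (Phe) — missense.
Codon 3: TGC (Cys) → TGG (Trp) — missense.
Codon 4: TAC (Tyr) → AAC (Asn) — missense.
Codon 6: ACC (Thr) → AAC (Asn) — missense.
Codon 7: GAT (Asp) → GCT (Ala) — missense.
Codon 8: TGC (Cys) → TGG (Trp) — missense.
Codon 9: ACG (Thr) → ACT (Thr) — synonymous.
Synonymous: 1 of 7.

1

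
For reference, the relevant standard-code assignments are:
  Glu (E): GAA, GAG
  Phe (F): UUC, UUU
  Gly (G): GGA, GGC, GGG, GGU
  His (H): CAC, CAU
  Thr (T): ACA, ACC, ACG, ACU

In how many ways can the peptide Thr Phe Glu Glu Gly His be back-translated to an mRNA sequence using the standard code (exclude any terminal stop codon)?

256

Thr: 4 codons.
Phe: 2 codons.
Glu: 2 codons.
Glu: 2 codons.
Gly: 4 codons.
His: 2 codons.
4 × 2 × 2 × 2 × 4 × 2 = 256.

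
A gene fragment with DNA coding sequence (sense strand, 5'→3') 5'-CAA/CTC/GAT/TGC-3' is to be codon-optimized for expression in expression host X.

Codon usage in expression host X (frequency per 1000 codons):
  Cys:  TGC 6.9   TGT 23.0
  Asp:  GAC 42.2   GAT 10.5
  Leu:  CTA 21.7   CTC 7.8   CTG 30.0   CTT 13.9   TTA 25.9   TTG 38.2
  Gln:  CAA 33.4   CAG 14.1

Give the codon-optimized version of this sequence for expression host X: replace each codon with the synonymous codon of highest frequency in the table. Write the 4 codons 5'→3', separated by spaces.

Codon 1 (Gln): best is CAA at 33.4.
Codon 2 (Leu): best is TTG at 38.2.
Codon 3 (Asp): best is GAC at 42.2.
Codon 4 (Cys): best is TGT at 23.0.

CAA TTG GAC TGT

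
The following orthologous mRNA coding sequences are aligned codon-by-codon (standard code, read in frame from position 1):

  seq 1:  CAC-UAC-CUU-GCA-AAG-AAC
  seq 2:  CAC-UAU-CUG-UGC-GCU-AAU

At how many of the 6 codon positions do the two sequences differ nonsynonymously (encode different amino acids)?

Codon 1: CAC His / CAC His — identical.
Codon 2: UAC Tyr / UAU Tyr — synonymous.
Codon 3: CUU Leu / CUG Leu — synonymous.
Codon 4: GCA Ala / UGC Cys — nonsynonymous.
Codon 5: AAG Lys / GCU Ala — nonsynonymous.
Codon 6: AAC Asn / AAU Asn — synonymous.
Nonsynonymous differences: 2.

2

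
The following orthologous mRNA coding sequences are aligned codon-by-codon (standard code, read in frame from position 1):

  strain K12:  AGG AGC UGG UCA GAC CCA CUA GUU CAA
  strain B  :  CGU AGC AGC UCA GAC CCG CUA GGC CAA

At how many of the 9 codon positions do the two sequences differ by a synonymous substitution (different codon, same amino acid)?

Codon 1: AGG Arg / CGU Arg — synonymous.
Codon 2: AGC Ser / AGC Ser — identical.
Codon 3: UGG Trp / AGC Ser — nonsynonymous.
Codon 4: UCA Ser / UCA Ser — identical.
Codon 5: GAC Asp / GAC Asp — identical.
Codon 6: CCA Pro / CCG Pro — synonymous.
Codon 7: CUA Leu / CUA Leu — identical.
Codon 8: GUU Val / GGC Gly — nonsynonymous.
Codon 9: CAA Gln / CAA Gln — identical.
Synonymous differences: 2.

2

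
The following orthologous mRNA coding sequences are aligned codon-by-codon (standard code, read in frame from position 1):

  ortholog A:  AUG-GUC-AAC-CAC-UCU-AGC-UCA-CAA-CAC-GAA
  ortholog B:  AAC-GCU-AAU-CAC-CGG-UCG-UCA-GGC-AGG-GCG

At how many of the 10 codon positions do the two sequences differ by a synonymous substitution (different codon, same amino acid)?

2

Codon 1: AUG Met / AAC Asn — nonsynonymous.
Codon 2: GUC Val / GCU Ala — nonsynonymous.
Codon 3: AAC Asn / AAU Asn — synonymous.
Codon 4: CAC His / CAC His — identical.
Codon 5: UCU Ser / CGG Arg — nonsynonymous.
Codon 6: AGC Ser / UCG Ser — synonymous.
Codon 7: UCA Ser / UCA Ser — identical.
Codon 8: CAA Gln / GGC Gly — nonsynonymous.
Codon 9: CAC His / AGG Arg — nonsynonymous.
Codon 10: GAA Glu / GCG Ala — nonsynonymous.
Synonymous differences: 2.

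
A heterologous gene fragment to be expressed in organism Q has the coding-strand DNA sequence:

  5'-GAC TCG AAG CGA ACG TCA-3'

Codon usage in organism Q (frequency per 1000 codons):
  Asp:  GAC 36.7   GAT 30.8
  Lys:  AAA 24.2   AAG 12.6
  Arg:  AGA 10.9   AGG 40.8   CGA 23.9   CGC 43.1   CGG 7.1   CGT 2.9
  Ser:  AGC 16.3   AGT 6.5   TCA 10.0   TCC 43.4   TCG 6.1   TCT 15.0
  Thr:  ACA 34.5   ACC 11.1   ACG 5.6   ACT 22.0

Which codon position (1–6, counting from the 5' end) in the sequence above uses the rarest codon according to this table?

5

Codon 1 GAC (Asp): 36.7 per 1000.
Codon 2 TCG (Ser): 6.1 per 1000.
Codon 3 AAG (Lys): 12.6 per 1000.
Codon 4 CGA (Arg): 23.9 per 1000.
Codon 5 ACG (Thr): 5.6 per 1000.
Codon 6 TCA (Ser): 10.0 per 1000.
Lowest frequency is 5.6 at codon 5.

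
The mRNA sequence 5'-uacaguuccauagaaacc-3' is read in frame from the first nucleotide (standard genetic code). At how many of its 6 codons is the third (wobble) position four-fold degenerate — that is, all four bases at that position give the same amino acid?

Codon 1 UAC (Tyr): third position 2-fold.
Codon 2 AGU (Ser): third position 2-fold.
Codon 3 UCC (Ser): third position 4-fold.
Codon 4 AUA (Ile): third position 3-fold.
Codon 5 GAA (Glu): third position 2-fold.
Codon 6 ACC (Thr): third position 4-fold.
Four-fold degenerate third positions: 2.

2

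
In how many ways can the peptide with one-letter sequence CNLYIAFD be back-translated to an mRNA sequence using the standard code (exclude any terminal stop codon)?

Cys: 2 codons.
Asn: 2 codons.
Leu: 6 codons.
Tyr: 2 codons.
Ile: 3 codons.
Ala: 4 codons.
Phe: 2 codons.
Asp: 2 codons.
2 × 2 × 6 × 2 × 3 × 4 × 2 × 2 = 2304.

2304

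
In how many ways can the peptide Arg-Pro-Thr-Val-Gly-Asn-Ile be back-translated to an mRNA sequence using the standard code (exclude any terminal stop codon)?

9216

Arg: 6 codons.
Pro: 4 codons.
Thr: 4 codons.
Val: 4 codons.
Gly: 4 codons.
Asn: 2 codons.
Ile: 3 codons.
6 × 4 × 4 × 4 × 4 × 2 × 3 = 9216.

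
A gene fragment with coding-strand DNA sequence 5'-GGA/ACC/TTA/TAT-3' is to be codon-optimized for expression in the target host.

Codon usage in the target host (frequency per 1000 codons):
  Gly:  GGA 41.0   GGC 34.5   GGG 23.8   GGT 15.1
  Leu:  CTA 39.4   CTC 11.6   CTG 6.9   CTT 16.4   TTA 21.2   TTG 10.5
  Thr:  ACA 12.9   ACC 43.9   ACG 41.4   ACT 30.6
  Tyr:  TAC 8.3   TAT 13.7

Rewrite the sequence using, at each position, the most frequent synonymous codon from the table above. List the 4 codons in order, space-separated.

GGA ACC CTA TAT

Codon 1 (Gly): best is GGA at 41.0.
Codon 2 (Thr): best is ACC at 43.9.
Codon 3 (Leu): best is CTA at 39.4.
Codon 4 (Tyr): best is TAT at 13.7.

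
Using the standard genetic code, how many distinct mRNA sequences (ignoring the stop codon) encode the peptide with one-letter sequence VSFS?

288

Val: 4 codons.
Ser: 6 codons.
Phe: 2 codons.
Ser: 6 codons.
4 × 6 × 2 × 6 = 288.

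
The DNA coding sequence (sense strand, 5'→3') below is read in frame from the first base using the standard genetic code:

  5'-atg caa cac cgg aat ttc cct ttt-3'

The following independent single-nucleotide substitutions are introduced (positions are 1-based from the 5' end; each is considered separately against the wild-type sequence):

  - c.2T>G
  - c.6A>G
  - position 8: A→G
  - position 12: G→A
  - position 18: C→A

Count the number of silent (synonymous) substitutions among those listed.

2

Codon 1: ATG (Met) → AGG (Arg) — missense.
Codon 2: CAA (Gln) → CAG (Gln) — synonymous.
Codon 3: CAC (His) → CGC (Arg) — missense.
Codon 4: CGG (Arg) → CGA (Arg) — synonymous.
Codon 6: TTC (Phe) → TTA (Leu) — missense.
Synonymous: 2 of 5.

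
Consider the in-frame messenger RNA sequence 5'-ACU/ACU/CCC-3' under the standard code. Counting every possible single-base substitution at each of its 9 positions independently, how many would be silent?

9

Codon 1 (ACU, Thr): 3 synonymous substitutions.
Codon 2 (ACU, Thr): 3 synonymous substitutions.
Codon 3 (CCC, Pro): 3 synonymous substitutions.
Total: 3 + 3 + 3 = 9.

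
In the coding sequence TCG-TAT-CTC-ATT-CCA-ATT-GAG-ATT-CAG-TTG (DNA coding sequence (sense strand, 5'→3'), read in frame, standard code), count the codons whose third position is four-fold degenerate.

Codon 1 TCG (Ser): third position 4-fold.
Codon 2 TAT (Tyr): third position 2-fold.
Codon 3 CTC (Leu): third position 4-fold.
Codon 4 ATT (Ile): third position 3-fold.
Codon 5 CCA (Pro): third position 4-fold.
Codon 6 ATT (Ile): third position 3-fold.
Codon 7 GAG (Glu): third position 2-fold.
Codon 8 ATT (Ile): third position 3-fold.
Codon 9 CAG (Gln): third position 2-fold.
Codon 10 TTG (Leu): third position 2-fold.
Four-fold degenerate third positions: 3.

3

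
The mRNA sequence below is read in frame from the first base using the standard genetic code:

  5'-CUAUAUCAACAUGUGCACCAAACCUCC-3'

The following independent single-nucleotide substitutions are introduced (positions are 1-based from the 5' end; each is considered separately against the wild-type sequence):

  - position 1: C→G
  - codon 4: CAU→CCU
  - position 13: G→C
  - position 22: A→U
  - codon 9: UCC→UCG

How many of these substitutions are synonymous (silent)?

1

Codon 1: CUA (Leu) → GUA (Val) — missense.
Codon 4: CAU (His) → CCU (Pro) — missense.
Codon 5: GUG (Val) → CUG (Leu) — missense.
Codon 8: ACC (Thr) → UCC (Ser) — missense.
Codon 9: UCC (Ser) → UCG (Ser) — synonymous.
Synonymous: 1 of 5.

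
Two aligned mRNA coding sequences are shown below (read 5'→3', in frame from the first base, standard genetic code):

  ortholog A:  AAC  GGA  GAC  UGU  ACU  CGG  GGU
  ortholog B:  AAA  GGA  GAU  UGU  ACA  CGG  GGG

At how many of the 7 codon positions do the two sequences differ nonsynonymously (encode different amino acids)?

Codon 1: AAC Asn / AAA Lys — nonsynonymous.
Codon 2: GGA Gly / GGA Gly — identical.
Codon 3: GAC Asp / GAU Asp — synonymous.
Codon 4: UGU Cys / UGU Cys — identical.
Codon 5: ACU Thr / ACA Thr — synonymous.
Codon 6: CGG Arg / CGG Arg — identical.
Codon 7: GGU Gly / GGG Gly — synonymous.
Nonsynonymous differences: 1.

1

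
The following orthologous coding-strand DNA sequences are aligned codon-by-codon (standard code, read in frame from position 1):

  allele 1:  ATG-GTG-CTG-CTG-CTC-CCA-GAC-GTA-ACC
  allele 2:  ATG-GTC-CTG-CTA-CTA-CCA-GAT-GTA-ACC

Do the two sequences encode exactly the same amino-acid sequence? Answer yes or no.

Codon 1: ATG Met / ATG Met — identical.
Codon 2: GTG Val / GTC Val — synonymous.
Codon 3: CTG Leu / CTG Leu — identical.
Codon 4: CTG Leu / CTA Leu — synonymous.
Codon 5: CTC Leu / CTA Leu — synonymous.
Codon 6: CCA Pro / CCA Pro — identical.
Codon 7: GAC Asp / GAT Asp — synonymous.
Codon 8: GTA Val / GTA Val — identical.
Codon 9: ACC Thr / ACC Thr — identical.
Nonsynonymous differences: 0 → same protein.

yes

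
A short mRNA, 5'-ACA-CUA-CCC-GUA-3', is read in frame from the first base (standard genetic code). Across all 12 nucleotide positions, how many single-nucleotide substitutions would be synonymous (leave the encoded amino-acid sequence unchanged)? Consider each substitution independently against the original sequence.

Codon 1 (ACA, Thr): 3 synonymous substitutions.
Codon 2 (CUA, Leu): 4 synonymous substitutions.
Codon 3 (CCC, Pro): 3 synonymous substitutions.
Codon 4 (GUA, Val): 3 synonymous substitutions.
Total: 3 + 4 + 3 + 3 = 13.

13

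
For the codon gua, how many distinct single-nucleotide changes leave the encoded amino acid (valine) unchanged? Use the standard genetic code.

Position 1: none → 0 synonymous.
Position 2: none → 0 synonymous.
Position 3: GUU, GUC, GUG → 3 synonymous.
Total: 0 + 0 + 3 = 3.

3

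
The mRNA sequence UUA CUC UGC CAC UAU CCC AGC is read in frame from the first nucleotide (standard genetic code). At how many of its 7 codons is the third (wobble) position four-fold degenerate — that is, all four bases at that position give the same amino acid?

Codon 1 UUA (Leu): third position 2-fold.
Codon 2 CUC (Leu): third position 4-fold.
Codon 3 UGC (Cys): third position 2-fold.
Codon 4 CAC (His): third position 2-fold.
Codon 5 UAU (Tyr): third position 2-fold.
Codon 6 CCC (Pro): third position 4-fold.
Codon 7 AGC (Ser): third position 2-fold.
Four-fold degenerate third positions: 2.

2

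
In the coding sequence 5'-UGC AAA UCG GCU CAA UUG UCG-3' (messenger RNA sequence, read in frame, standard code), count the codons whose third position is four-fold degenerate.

3

Codon 1 UGC (Cys): third position 2-fold.
Codon 2 AAA (Lys): third position 2-fold.
Codon 3 UCG (Ser): third position 4-fold.
Codon 4 GCU (Ala): third position 4-fold.
Codon 5 CAA (Gln): third position 2-fold.
Codon 6 UUG (Leu): third position 2-fold.
Codon 7 UCG (Ser): third position 4-fold.
Four-fold degenerate third positions: 3.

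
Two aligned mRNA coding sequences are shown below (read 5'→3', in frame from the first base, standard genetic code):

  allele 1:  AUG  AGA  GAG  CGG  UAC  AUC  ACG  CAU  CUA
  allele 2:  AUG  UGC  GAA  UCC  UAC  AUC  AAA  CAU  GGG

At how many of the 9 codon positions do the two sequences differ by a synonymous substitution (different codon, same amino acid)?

Codon 1: AUG Met / AUG Met — identical.
Codon 2: AGA Arg / UGC Cys — nonsynonymous.
Codon 3: GAG Glu / GAA Glu — synonymous.
Codon 4: CGG Arg / UCC Ser — nonsynonymous.
Codon 5: UAC Tyr / UAC Tyr — identical.
Codon 6: AUC Ile / AUC Ile — identical.
Codon 7: ACG Thr / AAA Lys — nonsynonymous.
Codon 8: CAU His / CAU His — identical.
Codon 9: CUA Leu / GGG Gly — nonsynonymous.
Synonymous differences: 1.

1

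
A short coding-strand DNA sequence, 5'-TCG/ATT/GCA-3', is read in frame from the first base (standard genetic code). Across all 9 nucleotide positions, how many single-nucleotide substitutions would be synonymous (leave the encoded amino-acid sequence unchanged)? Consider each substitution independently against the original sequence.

8

Codon 1 (TCG, Ser): 3 synonymous substitutions.
Codon 2 (ATT, Ile): 2 synonymous substitutions.
Codon 3 (GCA, Ala): 3 synonymous substitutions.
Total: 3 + 2 + 3 = 8.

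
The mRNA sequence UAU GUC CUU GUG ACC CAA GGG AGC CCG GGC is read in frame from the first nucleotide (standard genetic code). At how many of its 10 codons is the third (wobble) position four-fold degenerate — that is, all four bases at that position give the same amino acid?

Codon 1 UAU (Tyr): third position 2-fold.
Codon 2 GUC (Val): third position 4-fold.
Codon 3 CUU (Leu): third position 4-fold.
Codon 4 GUG (Val): third position 4-fold.
Codon 5 ACC (Thr): third position 4-fold.
Codon 6 CAA (Gln): third position 2-fold.
Codon 7 GGG (Gly): third position 4-fold.
Codon 8 AGC (Ser): third position 2-fold.
Codon 9 CCG (Pro): third position 4-fold.
Codon 10 GGC (Gly): third position 4-fold.
Four-fold degenerate third positions: 7.

7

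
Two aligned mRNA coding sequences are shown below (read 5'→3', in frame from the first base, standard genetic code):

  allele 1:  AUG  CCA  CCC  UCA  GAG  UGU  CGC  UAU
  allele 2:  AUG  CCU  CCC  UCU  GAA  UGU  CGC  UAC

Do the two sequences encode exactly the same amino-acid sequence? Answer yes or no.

yes

Codon 1: AUG Met / AUG Met — identical.
Codon 2: CCA Pro / CCU Pro — synonymous.
Codon 3: CCC Pro / CCC Pro — identical.
Codon 4: UCA Ser / UCU Ser — synonymous.
Codon 5: GAG Glu / GAA Glu — synonymous.
Codon 6: UGU Cys / UGU Cys — identical.
Codon 7: CGC Arg / CGC Arg — identical.
Codon 8: UAU Tyr / UAC Tyr — synonymous.
Nonsynonymous differences: 0 → same protein.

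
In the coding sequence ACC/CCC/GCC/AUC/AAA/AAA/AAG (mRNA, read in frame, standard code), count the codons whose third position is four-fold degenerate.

3

Codon 1 ACC (Thr): third position 4-fold.
Codon 2 CCC (Pro): third position 4-fold.
Codon 3 GCC (Ala): third position 4-fold.
Codon 4 AUC (Ile): third position 3-fold.
Codon 5 AAA (Lys): third position 2-fold.
Codon 6 AAA (Lys): third position 2-fold.
Codon 7 AAG (Lys): third position 2-fold.
Four-fold degenerate third positions: 3.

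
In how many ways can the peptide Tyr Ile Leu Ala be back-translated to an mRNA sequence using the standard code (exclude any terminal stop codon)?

144

Tyr: 2 codons.
Ile: 3 codons.
Leu: 6 codons.
Ala: 4 codons.
2 × 3 × 6 × 4 = 144.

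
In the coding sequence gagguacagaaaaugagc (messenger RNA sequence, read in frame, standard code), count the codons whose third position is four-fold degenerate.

Codon 1 GAG (Glu): third position 2-fold.
Codon 2 GUA (Val): third position 4-fold.
Codon 3 CAG (Gln): third position 2-fold.
Codon 4 AAA (Lys): third position 2-fold.
Codon 5 AUG (Met): third position 1-fold.
Codon 6 AGC (Ser): third position 2-fold.
Four-fold degenerate third positions: 1.

1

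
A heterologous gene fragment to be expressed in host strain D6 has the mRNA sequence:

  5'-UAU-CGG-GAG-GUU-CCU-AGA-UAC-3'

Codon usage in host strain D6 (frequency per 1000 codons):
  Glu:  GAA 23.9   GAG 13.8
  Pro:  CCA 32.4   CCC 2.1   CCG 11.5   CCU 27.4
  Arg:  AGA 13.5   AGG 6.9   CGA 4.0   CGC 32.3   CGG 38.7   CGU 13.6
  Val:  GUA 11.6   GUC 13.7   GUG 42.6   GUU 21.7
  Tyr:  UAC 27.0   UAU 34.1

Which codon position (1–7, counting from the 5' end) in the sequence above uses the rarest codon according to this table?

6

Codon 1 UAU (Tyr): 34.1 per 1000.
Codon 2 CGG (Arg): 38.7 per 1000.
Codon 3 GAG (Glu): 13.8 per 1000.
Codon 4 GUU (Val): 21.7 per 1000.
Codon 5 CCU (Pro): 27.4 per 1000.
Codon 6 AGA (Arg): 13.5 per 1000.
Codon 7 UAC (Tyr): 27.0 per 1000.
Lowest frequency is 13.5 at codon 6.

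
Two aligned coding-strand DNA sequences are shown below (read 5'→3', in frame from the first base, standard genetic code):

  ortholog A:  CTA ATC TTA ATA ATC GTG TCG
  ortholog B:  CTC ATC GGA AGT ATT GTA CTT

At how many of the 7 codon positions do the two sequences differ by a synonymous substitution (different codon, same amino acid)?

3

Codon 1: CTA Leu / CTC Leu — synonymous.
Codon 2: ATC Ile / ATC Ile — identical.
Codon 3: TTA Leu / GGA Gly — nonsynonymous.
Codon 4: ATA Ile / AGT Ser — nonsynonymous.
Codon 5: ATC Ile / ATT Ile — synonymous.
Codon 6: GTG Val / GTA Val — synonymous.
Codon 7: TCG Ser / CTT Leu — nonsynonymous.
Synonymous differences: 3.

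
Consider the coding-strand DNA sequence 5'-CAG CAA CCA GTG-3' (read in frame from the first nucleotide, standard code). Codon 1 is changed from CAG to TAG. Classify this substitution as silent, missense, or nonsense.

nonsense

Position 1 falls in codon 1: CAG → Gln.
After the substitution the codon is TAG → Stop.
The new codon is a stop codon, so this is a nonsense mutation.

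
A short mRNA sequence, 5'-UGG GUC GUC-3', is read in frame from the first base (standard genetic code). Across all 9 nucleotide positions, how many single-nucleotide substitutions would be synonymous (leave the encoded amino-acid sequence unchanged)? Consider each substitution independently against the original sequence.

Codon 1 (UGG, Trp): 0 synonymous substitutions.
Codon 2 (GUC, Val): 3 synonymous substitutions.
Codon 3 (GUC, Val): 3 synonymous substitutions.
Total: 0 + 3 + 3 = 6.

6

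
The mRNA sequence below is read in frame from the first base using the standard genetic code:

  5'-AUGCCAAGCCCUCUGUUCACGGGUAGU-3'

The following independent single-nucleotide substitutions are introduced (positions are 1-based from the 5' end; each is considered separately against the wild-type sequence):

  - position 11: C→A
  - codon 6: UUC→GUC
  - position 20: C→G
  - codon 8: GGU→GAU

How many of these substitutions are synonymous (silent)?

0

Codon 4: CCU (Pro) → CAU (His) — missense.
Codon 6: UUC (Phe) → GUC (Val) — missense.
Codon 7: ACG (Thr) → AGG (Arg) — missense.
Codon 8: GGU (Gly) → GAU (Asp) — missense.
Synonymous: 0 of 4.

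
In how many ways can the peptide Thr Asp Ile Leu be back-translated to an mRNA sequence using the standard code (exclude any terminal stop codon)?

144

Thr: 4 codons.
Asp: 2 codons.
Ile: 3 codons.
Leu: 6 codons.
4 × 2 × 3 × 6 = 144.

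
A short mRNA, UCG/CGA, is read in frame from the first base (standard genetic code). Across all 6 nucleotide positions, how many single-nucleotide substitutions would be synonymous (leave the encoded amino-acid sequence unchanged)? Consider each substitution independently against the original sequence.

7

Codon 1 (UCG, Ser): 3 synonymous substitutions.
Codon 2 (CGA, Arg): 4 synonymous substitutions.
Total: 3 + 4 = 7.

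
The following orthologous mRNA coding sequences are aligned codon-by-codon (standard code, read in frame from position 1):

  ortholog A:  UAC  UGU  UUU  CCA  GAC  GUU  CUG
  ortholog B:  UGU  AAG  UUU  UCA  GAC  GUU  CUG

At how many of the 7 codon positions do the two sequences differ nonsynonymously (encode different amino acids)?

3

Codon 1: UAC Tyr / UGU Cys — nonsynonymous.
Codon 2: UGU Cys / AAG Lys — nonsynonymous.
Codon 3: UUU Phe / UUU Phe — identical.
Codon 4: CCA Pro / UCA Ser — nonsynonymous.
Codon 5: GAC Asp / GAC Asp — identical.
Codon 6: GUU Val / GUU Val — identical.
Codon 7: CUG Leu / CUG Leu — identical.
Nonsynonymous differences: 3.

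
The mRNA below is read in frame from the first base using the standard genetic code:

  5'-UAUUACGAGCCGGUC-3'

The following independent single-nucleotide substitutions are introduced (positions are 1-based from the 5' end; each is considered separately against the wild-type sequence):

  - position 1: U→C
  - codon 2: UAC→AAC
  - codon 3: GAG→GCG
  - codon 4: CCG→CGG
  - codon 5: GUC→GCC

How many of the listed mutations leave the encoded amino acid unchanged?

Codon 1: UAU (Tyr) → CAU (His) — missense.
Codon 2: UAC (Tyr) → AAC (Asn) — missense.
Codon 3: GAG (Glu) → GCG (Ala) — missense.
Codon 4: CCG (Pro) → CGG (Arg) — missense.
Codon 5: GUC (Val) → GCC (Ala) — missense.
Synonymous: 0 of 5.

0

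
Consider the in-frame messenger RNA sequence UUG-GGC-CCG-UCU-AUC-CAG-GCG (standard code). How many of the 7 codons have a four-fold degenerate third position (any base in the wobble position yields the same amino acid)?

4

Codon 1 UUG (Leu): third position 2-fold.
Codon 2 GGC (Gly): third position 4-fold.
Codon 3 CCG (Pro): third position 4-fold.
Codon 4 UCU (Ser): third position 4-fold.
Codon 5 AUC (Ile): third position 3-fold.
Codon 6 CAG (Gln): third position 2-fold.
Codon 7 GCG (Ala): third position 4-fold.
Four-fold degenerate third positions: 4.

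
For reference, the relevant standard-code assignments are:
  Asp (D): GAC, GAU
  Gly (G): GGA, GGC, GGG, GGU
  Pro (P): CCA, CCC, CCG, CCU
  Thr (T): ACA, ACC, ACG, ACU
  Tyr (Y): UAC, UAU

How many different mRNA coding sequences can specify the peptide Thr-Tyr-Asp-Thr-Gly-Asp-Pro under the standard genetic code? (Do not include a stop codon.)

2048

Thr: 4 codons.
Tyr: 2 codons.
Asp: 2 codons.
Thr: 4 codons.
Gly: 4 codons.
Asp: 2 codons.
Pro: 4 codons.
4 × 2 × 2 × 4 × 4 × 2 × 4 = 2048.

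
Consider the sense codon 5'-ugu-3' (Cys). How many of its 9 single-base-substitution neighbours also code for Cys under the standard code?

1

Position 1: none → 0 synonymous.
Position 2: none → 0 synonymous.
Position 3: UGC → 1 synonymous.
Total: 0 + 0 + 1 = 1.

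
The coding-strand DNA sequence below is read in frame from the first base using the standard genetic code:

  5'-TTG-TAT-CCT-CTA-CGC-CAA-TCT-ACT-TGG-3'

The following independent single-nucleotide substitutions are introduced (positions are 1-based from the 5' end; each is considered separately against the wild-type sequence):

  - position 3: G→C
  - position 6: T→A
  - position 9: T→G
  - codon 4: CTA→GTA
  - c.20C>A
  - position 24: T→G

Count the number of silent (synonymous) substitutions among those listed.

Codon 1: TTG (Leu) → TTC (Phe) — missense.
Codon 2: TAT (Tyr) → TAA (Stop) — nonsense.
Codon 3: CCT (Pro) → CCG (Pro) — synonymous.
Codon 4: CTA (Leu) → GTA (Val) — missense.
Codon 7: TCT (Ser) → TAT (Tyr) — missense.
Codon 8: ACT (Thr) → ACG (Thr) — synonymous.
Synonymous: 2 of 6.

2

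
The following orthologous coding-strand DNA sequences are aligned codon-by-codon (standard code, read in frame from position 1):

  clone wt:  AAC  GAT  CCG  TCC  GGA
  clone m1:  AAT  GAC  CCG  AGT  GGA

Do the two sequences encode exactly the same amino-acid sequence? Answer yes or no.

yes

Codon 1: AAC Asn / AAT Asn — synonymous.
Codon 2: GAT Asp / GAC Asp — synonymous.
Codon 3: CCG Pro / CCG Pro — identical.
Codon 4: TCC Ser / AGT Ser — synonymous.
Codon 5: GGA Gly / GGA Gly — identical.
Nonsynonymous differences: 0 → same protein.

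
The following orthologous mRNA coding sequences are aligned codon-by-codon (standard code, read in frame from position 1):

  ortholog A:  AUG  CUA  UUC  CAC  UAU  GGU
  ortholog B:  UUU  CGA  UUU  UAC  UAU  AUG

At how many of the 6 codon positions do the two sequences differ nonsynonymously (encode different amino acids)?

4

Codon 1: AUG Met / UUU Phe — nonsynonymous.
Codon 2: CUA Leu / CGA Arg — nonsynonymous.
Codon 3: UUC Phe / UUU Phe — synonymous.
Codon 4: CAC His / UAC Tyr — nonsynonymous.
Codon 5: UAU Tyr / UAU Tyr — identical.
Codon 6: GGU Gly / AUG Met — nonsynonymous.
Nonsynonymous differences: 4.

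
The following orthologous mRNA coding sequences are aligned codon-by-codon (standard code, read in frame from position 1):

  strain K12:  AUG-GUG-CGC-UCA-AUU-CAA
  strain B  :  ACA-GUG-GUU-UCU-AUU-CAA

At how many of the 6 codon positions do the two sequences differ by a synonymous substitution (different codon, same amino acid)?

1

Codon 1: AUG Met / ACA Thr — nonsynonymous.
Codon 2: GUG Val / GUG Val — identical.
Codon 3: CGC Arg / GUU Val — nonsynonymous.
Codon 4: UCA Ser / UCU Ser — synonymous.
Codon 5: AUU Ile / AUU Ile — identical.
Codon 6: CAA Gln / CAA Gln — identical.
Synonymous differences: 1.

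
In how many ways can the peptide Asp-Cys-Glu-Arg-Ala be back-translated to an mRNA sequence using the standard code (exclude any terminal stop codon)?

192

Asp: 2 codons.
Cys: 2 codons.
Glu: 2 codons.
Arg: 6 codons.
Ala: 4 codons.
2 × 2 × 2 × 6 × 4 = 192.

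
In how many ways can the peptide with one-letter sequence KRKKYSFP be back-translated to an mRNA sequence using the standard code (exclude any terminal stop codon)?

4608

Lys: 2 codons.
Arg: 6 codons.
Lys: 2 codons.
Lys: 2 codons.
Tyr: 2 codons.
Ser: 6 codons.
Phe: 2 codons.
Pro: 4 codons.
2 × 6 × 2 × 2 × 2 × 6 × 2 × 4 = 4608.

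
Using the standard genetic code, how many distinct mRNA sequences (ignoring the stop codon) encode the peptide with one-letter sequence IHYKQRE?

Ile: 3 codons.
His: 2 codons.
Tyr: 2 codons.
Lys: 2 codons.
Gln: 2 codons.
Arg: 6 codons.
Glu: 2 codons.
3 × 2 × 2 × 2 × 2 × 6 × 2 = 576.

576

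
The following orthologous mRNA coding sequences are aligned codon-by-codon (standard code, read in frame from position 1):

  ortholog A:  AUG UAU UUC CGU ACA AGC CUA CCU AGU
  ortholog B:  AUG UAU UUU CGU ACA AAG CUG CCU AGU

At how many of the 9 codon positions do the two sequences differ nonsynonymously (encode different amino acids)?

1

Codon 1: AUG Met / AUG Met — identical.
Codon 2: UAU Tyr / UAU Tyr — identical.
Codon 3: UUC Phe / UUU Phe — synonymous.
Codon 4: CGU Arg / CGU Arg — identical.
Codon 5: ACA Thr / ACA Thr — identical.
Codon 6: AGC Ser / AAG Lys — nonsynonymous.
Codon 7: CUA Leu / CUG Leu — synonymous.
Codon 8: CCU Pro / CCU Pro — identical.
Codon 9: AGU Ser / AGU Ser — identical.
Nonsynonymous differences: 1.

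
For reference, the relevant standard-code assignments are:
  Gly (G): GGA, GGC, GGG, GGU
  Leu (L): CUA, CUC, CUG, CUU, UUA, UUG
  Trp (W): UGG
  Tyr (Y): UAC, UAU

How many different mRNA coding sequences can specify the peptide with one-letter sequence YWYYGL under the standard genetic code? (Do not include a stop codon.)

Tyr: 2 codons.
Trp: 1 codon.
Tyr: 2 codons.
Tyr: 2 codons.
Gly: 4 codons.
Leu: 6 codons.
2 × 1 × 2 × 2 × 4 × 6 = 192.

192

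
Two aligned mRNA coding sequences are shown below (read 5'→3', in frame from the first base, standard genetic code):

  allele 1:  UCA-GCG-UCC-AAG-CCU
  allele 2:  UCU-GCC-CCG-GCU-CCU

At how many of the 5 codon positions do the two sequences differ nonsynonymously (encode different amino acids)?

2

Codon 1: UCA Ser / UCU Ser — synonymous.
Codon 2: GCG Ala / GCC Ala — synonymous.
Codon 3: UCC Ser / CCG Pro — nonsynonymous.
Codon 4: AAG Lys / GCU Ala — nonsynonymous.
Codon 5: CCU Pro / CCU Pro — identical.
Nonsynonymous differences: 2.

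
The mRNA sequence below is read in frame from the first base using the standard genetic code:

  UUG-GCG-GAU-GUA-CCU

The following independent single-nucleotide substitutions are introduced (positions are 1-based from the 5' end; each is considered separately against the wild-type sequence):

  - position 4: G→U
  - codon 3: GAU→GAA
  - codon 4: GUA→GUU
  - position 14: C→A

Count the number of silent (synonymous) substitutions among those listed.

1

Codon 2: GCG (Ala) → UCG (Ser) — missense.
Codon 3: GAU (Asp) → GAA (Glu) — missense.
Codon 4: GUA (Val) → GUU (Val) — synonymous.
Codon 5: CCU (Pro) → CAU (His) — missense.
Synonymous: 1 of 4.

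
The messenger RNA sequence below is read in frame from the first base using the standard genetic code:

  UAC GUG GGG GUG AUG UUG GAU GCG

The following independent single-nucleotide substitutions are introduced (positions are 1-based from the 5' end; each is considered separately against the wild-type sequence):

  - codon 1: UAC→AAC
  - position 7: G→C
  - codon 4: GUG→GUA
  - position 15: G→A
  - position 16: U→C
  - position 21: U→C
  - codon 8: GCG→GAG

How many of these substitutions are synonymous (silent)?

Codon 1: UAC (Tyr) → AAC (Asn) — missense.
Codon 3: GGG (Gly) → CGG (Arg) — missense.
Codon 4: GUG (Val) → GUA (Val) — synonymous.
Codon 5: AUG (Met) → AUA (Ile) — missense.
Codon 6: UUG (Leu) → CUG (Leu) — synonymous.
Codon 7: GAU (Asp) → GAC (Asp) — synonymous.
Codon 8: GCG (Ala) → GAG (Glu) — missense.
Synonymous: 3 of 7.

3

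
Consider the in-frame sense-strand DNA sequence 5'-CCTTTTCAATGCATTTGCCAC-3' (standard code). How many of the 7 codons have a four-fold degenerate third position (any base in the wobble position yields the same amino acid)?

1

Codon 1 CCT (Pro): third position 4-fold.
Codon 2 TTT (Phe): third position 2-fold.
Codon 3 CAA (Gln): third position 2-fold.
Codon 4 TGC (Cys): third position 2-fold.
Codon 5 ATT (Ile): third position 3-fold.
Codon 6 TGC (Cys): third position 2-fold.
Codon 7 CAC (His): third position 2-fold.
Four-fold degenerate third positions: 1.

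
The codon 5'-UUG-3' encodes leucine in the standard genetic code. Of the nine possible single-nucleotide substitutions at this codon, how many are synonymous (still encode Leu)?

Position 1: CUG → 1 synonymous.
Position 2: none → 0 synonymous.
Position 3: UUA → 1 synonymous.
Total: 1 + 0 + 1 = 2.

2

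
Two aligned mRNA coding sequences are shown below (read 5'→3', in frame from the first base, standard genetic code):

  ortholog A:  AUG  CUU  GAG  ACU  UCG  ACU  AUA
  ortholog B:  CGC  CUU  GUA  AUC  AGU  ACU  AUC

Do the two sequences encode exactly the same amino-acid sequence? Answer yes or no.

no

Codon 1: AUG Met / CGC Arg — nonsynonymous.
Codon 2: CUU Leu / CUU Leu — identical.
Codon 3: GAG Glu / GUA Val — nonsynonymous.
Codon 4: ACU Thr / AUC Ile — nonsynonymous.
Codon 5: UCG Ser / AGU Ser — synonymous.
Codon 6: ACU Thr / ACU Thr — identical.
Codon 7: AUA Ile / AUC Ile — synonymous.
Nonsynonymous differences: 3 → different protein.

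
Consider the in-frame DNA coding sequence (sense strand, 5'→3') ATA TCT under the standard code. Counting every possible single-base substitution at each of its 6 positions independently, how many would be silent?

Codon 1 (ATA, Ile): 2 synonymous substitutions.
Codon 2 (TCT, Ser): 3 synonymous substitutions.
Total: 2 + 3 = 5.

5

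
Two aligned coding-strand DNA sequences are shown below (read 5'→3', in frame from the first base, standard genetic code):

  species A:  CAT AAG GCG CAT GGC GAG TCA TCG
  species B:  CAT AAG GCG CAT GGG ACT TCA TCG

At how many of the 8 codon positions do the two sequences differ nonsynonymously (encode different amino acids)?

Codon 1: CAT His / CAT His — identical.
Codon 2: AAG Lys / AAG Lys — identical.
Codon 3: GCG Ala / GCG Ala — identical.
Codon 4: CAT His / CAT His — identical.
Codon 5: GGC Gly / GGG Gly — synonymous.
Codon 6: GAG Glu / ACT Thr — nonsynonymous.
Codon 7: TCA Ser / TCA Ser — identical.
Codon 8: TCG Ser / TCG Ser — identical.
Nonsynonymous differences: 1.

1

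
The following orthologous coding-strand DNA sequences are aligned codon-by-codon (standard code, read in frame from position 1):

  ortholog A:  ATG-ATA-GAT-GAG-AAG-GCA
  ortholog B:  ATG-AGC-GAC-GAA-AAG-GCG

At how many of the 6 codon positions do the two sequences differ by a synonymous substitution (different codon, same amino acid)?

Codon 1: ATG Met / ATG Met — identical.
Codon 2: ATA Ile / AGC Ser — nonsynonymous.
Codon 3: GAT Asp / GAC Asp — synonymous.
Codon 4: GAG Glu / GAA Glu — synonymous.
Codon 5: AAG Lys / AAG Lys — identical.
Codon 6: GCA Ala / GCG Ala — synonymous.
Synonymous differences: 3.

3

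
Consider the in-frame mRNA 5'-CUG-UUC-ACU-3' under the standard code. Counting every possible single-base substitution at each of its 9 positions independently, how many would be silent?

Codon 1 (CUG, Leu): 4 synonymous substitutions.
Codon 2 (UUC, Phe): 1 synonymous substitution.
Codon 3 (ACU, Thr): 3 synonymous substitutions.
Total: 4 + 1 + 3 = 8.

8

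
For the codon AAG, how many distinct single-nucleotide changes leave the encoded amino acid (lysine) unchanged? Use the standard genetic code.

Position 1: none → 0 synonymous.
Position 2: none → 0 synonymous.
Position 3: AAA → 1 synonymous.
Total: 0 + 0 + 1 = 1.

1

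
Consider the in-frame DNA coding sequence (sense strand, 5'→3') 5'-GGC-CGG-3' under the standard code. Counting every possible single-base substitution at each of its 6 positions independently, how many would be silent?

Codon 1 (GGC, Gly): 3 synonymous substitutions.
Codon 2 (CGG, Arg): 4 synonymous substitutions.
Total: 3 + 4 = 7.

7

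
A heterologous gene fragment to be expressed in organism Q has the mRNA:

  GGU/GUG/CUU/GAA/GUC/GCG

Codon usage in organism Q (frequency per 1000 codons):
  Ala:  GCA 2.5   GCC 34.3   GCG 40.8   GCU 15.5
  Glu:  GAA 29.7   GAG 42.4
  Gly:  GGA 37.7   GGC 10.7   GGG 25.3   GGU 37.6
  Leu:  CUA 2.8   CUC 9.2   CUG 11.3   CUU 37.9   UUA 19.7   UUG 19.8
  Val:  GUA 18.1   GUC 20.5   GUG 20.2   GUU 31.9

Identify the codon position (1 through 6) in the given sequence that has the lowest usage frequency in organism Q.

Codon 1 GGU (Gly): 37.6 per 1000.
Codon 2 GUG (Val): 20.2 per 1000.
Codon 3 CUU (Leu): 37.9 per 1000.
Codon 4 GAA (Glu): 29.7 per 1000.
Codon 5 GUC (Val): 20.5 per 1000.
Codon 6 GCG (Ala): 40.8 per 1000.
Lowest frequency is 20.2 at codon 2.

2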